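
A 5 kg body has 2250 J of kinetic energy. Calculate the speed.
v = √(2·KE/m) = √(2·2250/5) = 30.0 m/s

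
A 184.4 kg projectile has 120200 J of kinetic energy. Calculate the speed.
v = √(2·KE/m) = √(2·120200/184.4) = 36.11 m/s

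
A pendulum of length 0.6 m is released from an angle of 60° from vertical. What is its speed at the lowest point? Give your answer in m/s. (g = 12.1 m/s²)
h = L(1 − cosθ) = 0.6(1 − cos60°) = 0.3 m
v = √(2gh) = √(2·12.1·0.3) = 2.694 m/s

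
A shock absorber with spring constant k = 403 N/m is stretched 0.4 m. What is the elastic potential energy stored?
PE = ½kx² = ½(403)(0.4)² = 32.24 J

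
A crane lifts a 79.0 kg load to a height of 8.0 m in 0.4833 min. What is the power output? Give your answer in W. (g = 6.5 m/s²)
Convert to SI: m = 79.0 kg, h = 8.0 m, t = 28.998 s
P = mgh/t = (79.0)(6.5)(8.0)/28.998 = 141.7 W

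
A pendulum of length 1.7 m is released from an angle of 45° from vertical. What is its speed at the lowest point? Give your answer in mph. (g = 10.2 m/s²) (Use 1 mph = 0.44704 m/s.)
h = L(1 − cosθ) = 1.7(1 − cos45°) = 0.497918 m
v = √(2gh) = √(2·10.2·0.497918) = 3.18709 m/s = 7.129 mph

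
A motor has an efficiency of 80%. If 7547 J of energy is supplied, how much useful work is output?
W_out = η·W_in = 0.8·7547 = 6037.6 J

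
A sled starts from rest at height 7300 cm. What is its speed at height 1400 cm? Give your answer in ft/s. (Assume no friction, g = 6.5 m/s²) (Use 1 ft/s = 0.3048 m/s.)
Convert to SI: h₁−h₂ = 59.0 m
mgh₁ = mgh₂ + ½mv² ⇒ v = √(2g(h₁−h₂)) = √(2·6.5·59.0) = 27.6948 m/s = 90.86 ft/s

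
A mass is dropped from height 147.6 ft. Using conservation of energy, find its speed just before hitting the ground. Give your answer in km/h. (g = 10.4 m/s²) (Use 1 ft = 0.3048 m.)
Convert to SI: h = 44.9885 m
mgh = ½mv² ⇒ v = √(2gh) = √(2·10.4·44.9885) = 30.5902 m/s = 110.1 km/h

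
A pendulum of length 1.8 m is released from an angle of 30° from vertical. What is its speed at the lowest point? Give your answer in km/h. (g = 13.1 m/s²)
h = L(1 − cosθ) = 1.8(1 − cos30°) = 0.241154 m
v = √(2gh) = √(2·13.1·0.241154) = 2.51361 m/s = 9.049 km/h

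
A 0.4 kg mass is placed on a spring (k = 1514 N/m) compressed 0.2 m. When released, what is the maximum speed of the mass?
½kx² = ½mv² ⇒ v = x√(k/m) = (0.2)√(1514/0.4) = 12.3 m/s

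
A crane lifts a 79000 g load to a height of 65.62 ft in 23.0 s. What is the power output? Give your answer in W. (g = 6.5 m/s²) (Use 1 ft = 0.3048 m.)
Convert to SI: m = 79.0 kg, h = 20.001 m, t = 23.0 s
P = mgh/t = (79.0)(6.5)(20.001)/23.0 = 446.5 W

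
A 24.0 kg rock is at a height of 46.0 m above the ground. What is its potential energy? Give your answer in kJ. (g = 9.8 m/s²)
PE = mgh = (24.0)(9.8)(46.0) = 10819.2 J = 10.82 kJ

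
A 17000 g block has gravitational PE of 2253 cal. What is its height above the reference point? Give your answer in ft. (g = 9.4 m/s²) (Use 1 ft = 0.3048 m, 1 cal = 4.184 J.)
Convert to SI: m = 17.0 kg, PE = 9426.55 J
h = PE/(mg) = 9426.55/(17.0·9.4) = 58.9897 m = 193.5 ft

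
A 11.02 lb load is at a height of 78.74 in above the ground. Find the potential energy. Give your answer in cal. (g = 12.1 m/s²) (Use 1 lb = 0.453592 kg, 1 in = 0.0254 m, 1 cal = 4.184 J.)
Convert to SI: m = 4.99858 kg, h = 2.0 m
PE = mgh = (4.99858)(12.1)(2.0) = 120.965 J = 28.91 cal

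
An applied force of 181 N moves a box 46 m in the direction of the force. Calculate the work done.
W = F·d = (181)(46) = 8326 J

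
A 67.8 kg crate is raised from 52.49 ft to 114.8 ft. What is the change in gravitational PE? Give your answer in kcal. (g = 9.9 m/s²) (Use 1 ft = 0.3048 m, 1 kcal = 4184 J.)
Convert to SI: m = 67.8 kg, Δh = 18.9921 m
ΔPE = mgΔh = (67.8)(9.9)(18.9921) = 12747.9 J = 3.047 kcal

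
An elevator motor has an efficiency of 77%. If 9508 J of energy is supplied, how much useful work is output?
W_out = η·W_in = 0.77·9508 = 7321.16 J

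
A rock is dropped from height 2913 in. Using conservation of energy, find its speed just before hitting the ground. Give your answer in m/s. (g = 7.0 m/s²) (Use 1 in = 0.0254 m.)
Convert to SI: h = 73.9902 m
mgh = ½mv² ⇒ v = √(2gh) = √(2·7.0·73.9902) = 32.18 m/s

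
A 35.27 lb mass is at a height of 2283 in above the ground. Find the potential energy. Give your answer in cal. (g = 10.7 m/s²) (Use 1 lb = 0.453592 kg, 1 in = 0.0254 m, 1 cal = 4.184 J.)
Convert to SI: m = 15.9982 kg, h = 57.9882 m
PE = mgh = (15.9982)(10.7)(57.9882) = 9926.46 J = 2372 cal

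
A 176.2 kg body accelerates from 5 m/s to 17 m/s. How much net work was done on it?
W = ΔKE = ½m(v₂² − v₁²) = ½(176.2)(17² − 5²) = 23258.4 J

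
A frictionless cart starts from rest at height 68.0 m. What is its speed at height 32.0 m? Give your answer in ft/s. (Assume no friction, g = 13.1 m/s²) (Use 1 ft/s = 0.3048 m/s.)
mgh₁ = mgh₂ + ½mv² ⇒ v = √(2g(h₁−h₂)) = √(2·13.1·36.0) = 30.7116 m/s = 100.8 ft/s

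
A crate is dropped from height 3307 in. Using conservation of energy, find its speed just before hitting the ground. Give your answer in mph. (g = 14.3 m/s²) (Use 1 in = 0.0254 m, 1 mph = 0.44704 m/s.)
Convert to SI: h = 83.9978 m
mgh = ½mv² ⇒ v = √(2gh) = √(2·14.3·83.9978) = 49.0136 m/s = 109.6 mph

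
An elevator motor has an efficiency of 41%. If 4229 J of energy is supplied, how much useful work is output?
W_out = η·W_in = 0.41·4229 = 1733.89 J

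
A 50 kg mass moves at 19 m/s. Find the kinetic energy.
KE = ½mv² = ½(50)(19)² = 9025.0 J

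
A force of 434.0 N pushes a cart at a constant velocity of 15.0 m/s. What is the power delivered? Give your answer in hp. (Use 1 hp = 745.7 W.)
P = Fv = (434.0)(15.0) = 6510.0 W = 8.73 hp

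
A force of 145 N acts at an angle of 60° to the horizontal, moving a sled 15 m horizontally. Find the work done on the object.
W = F·d·cosθ = (145)(15)cos(60°) = 1088 J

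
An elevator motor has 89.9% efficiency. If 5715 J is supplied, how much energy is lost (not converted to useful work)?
W_lost = W_in(1 − η) = 5715·(1 − 0.899) = 577.2 J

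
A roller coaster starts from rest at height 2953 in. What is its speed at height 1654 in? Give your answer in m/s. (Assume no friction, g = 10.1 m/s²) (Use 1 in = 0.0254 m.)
Convert to SI: h₁−h₂ = 32.9946 m
mgh₁ = mgh₂ + ½mv² ⇒ v = √(2g(h₁−h₂)) = √(2·10.1·32.9946) = 25.82 m/s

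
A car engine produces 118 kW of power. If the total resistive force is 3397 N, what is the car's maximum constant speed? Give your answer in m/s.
P = Fv ⇒ v = P/F = 118000 W/3397.0 N = 34.74 m/s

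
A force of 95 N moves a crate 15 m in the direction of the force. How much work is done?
W = F·d = (95)(15) = 1425 J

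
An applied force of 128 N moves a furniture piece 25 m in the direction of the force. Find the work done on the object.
W = F·d = (128)(25) = 3200 J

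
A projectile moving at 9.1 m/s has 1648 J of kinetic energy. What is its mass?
m = 2·KE/v² = 2·1648/(9.1)² = 39.8 kg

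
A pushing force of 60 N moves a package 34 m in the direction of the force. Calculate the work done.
W = F·d = (60)(34) = 2040 J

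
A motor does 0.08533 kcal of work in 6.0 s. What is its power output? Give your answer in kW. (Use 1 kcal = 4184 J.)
Convert to SI: W = 357.021 J, t = 6.0 s
P = W/t = 357.021/6.0 = 59.5035 W = 0.0595 kW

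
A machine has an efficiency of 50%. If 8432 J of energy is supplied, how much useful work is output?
W_out = η·W_in = 0.5·8432 = 4216.0 J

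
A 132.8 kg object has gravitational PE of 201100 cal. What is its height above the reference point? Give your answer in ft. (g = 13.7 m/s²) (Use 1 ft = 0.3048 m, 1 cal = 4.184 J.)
Convert to SI: m = 132.8 kg, PE = 841402 J
h = PE/(mg) = 841402/(132.8·13.7) = 462.472 m = 1517 ft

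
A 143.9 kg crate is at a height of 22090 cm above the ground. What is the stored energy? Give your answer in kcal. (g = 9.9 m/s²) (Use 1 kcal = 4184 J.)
Convert to SI: m = 143.9 kg, h = 220.9 m
PE = mgh = (143.9)(9.9)(220.9) = 314696 J = 75.21 kcal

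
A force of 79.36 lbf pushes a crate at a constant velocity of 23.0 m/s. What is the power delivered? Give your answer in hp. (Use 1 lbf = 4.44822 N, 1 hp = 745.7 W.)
Convert to SI: F = 353.011 N, v = 23.0 m/s
P = Fv = (353.011)(23.0) = 8119.25 W = 10.89 hp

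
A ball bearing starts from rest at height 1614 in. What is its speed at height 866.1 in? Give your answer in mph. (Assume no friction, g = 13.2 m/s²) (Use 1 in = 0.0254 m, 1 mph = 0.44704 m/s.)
Convert to SI: h₁−h₂ = 18.9967 m
mgh₁ = mgh₂ + ½mv² ⇒ v = √(2g(h₁−h₂)) = √(2·13.2·18.9967) = 22.39446 m/s = 50.09 mph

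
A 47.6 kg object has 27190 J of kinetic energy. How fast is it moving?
v = √(2·KE/m) = √(2·27190/47.6) = 33.8 m/s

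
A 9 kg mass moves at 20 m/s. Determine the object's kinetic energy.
KE = ½mv² = ½(9)(20)² = 1800.0 J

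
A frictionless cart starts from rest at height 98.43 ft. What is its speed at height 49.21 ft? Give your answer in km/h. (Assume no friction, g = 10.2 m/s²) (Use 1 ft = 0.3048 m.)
Convert to SI: h₁−h₂ = 15.0023 m
mgh₁ = mgh₂ + ½mv² ⇒ v = √(2g(h₁−h₂)) = √(2·10.2·15.0023) = 17.4942 m/s = 62.98 km/h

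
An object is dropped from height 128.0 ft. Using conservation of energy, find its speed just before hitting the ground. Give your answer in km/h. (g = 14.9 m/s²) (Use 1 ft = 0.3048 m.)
Convert to SI: h = 39.0144 m
mgh = ½mv² ⇒ v = √(2gh) = √(2·14.9·39.0144) = 34.0973 m/s = 122.8 km/h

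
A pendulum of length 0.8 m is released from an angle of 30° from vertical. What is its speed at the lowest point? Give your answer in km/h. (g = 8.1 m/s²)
h = L(1 − cosθ) = 0.8(1 − cos30°) = 0.10718 m
v = √(2gh) = √(2·8.1·0.10718) = 1.31769 m/s = 4.744 km/h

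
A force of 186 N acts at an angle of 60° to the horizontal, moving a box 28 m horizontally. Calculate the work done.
W = F·d·cosθ = (186)(28)cos(60°) = 2604 J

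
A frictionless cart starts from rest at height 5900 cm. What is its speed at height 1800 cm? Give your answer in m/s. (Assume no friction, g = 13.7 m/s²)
Convert to SI: h₁−h₂ = 41.0 m
mgh₁ = mgh₂ + ½mv² ⇒ v = √(2g(h₁−h₂)) = √(2·13.7·41.0) = 33.52 m/s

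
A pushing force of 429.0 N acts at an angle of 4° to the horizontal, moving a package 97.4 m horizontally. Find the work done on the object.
W = F·d·cosθ = (429.0)(97.4)cos(4°) = 41680 J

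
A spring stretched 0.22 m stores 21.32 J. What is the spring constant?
k = 2·PE/x² = 2·21.32/(0.22)² = 881.0 N/m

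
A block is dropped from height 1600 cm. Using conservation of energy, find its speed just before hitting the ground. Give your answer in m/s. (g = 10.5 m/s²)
Convert to SI: h = 16.0 m
mgh = ½mv² ⇒ v = √(2gh) = √(2·10.5·16.0) = 18.33 m/s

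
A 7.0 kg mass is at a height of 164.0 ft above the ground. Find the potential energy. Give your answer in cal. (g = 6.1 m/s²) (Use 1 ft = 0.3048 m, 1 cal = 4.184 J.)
Convert to SI: m = 7.0 kg, h = 49.9872 m
PE = mgh = (7.0)(6.1)(49.9872) = 2134.45 J = 510.1 cal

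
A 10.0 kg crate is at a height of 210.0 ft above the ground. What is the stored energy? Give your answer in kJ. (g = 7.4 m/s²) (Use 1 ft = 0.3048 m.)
Convert to SI: m = 10.0 kg, h = 64.008 m
PE = mgh = (10.0)(7.4)(64.008) = 4736.59 J = 4.737 kJ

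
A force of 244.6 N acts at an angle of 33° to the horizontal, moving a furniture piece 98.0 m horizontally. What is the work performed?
W = F·d·cosθ = (244.6)(98.0)cos(33°) = 20100 J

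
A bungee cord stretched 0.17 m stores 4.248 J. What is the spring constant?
k = 2·PE/x² = 2·4.248/(0.17)² = 294.0 N/m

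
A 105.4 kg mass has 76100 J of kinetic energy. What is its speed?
v = √(2·KE/m) = √(2·76100/105.4) = 38.0 m/s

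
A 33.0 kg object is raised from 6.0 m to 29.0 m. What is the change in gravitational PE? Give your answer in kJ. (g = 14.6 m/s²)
ΔPE = mgΔh = (33.0)(14.6)(23.0) = 11081.4 J = 11.08 kJ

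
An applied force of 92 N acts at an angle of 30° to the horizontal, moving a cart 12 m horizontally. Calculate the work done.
W = F·d·cosθ = (92)(12)cos(30°) = 956.1 J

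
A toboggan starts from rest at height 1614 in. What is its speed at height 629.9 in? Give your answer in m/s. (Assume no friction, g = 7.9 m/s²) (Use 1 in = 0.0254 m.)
Convert to SI: h₁−h₂ = 24.9961 m
mgh₁ = mgh₂ + ½mv² ⇒ v = √(2g(h₁−h₂)) = √(2·7.9·24.9961) = 19.87 m/s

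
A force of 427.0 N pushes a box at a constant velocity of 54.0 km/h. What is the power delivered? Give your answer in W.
Convert to SI: F = 427.0 N, v = 15.0 m/s
P = Fv = (427.0)(15.0) = 6405 W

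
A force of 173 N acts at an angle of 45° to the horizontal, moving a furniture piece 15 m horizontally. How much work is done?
W = F·d·cosθ = (173)(15)cos(45°) = 1835 J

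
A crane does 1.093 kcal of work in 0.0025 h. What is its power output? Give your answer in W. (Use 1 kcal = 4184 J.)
Convert to SI: W = 4573.11 J, t = 9.0 s
P = W/t = 4573.11/9.0 = 508.1 W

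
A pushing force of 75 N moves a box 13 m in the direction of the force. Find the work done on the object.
W = F·d = (75)(13) = 975.0 J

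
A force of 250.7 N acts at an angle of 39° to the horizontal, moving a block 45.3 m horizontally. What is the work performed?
W = F·d·cosθ = (250.7)(45.3)cos(39°) = 8826 J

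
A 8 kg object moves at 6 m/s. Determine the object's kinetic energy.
KE = ½mv² = ½(8)(6)² = 144.0 J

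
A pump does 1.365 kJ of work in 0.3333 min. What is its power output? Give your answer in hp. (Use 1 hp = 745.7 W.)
Convert to SI: W = 1365.0 J, t = 19.998 s
P = W/t = 1365.0/19.998 = 68.2568 W = 0.09153 hp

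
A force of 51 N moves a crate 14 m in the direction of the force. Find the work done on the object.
W = F·d = (51)(14) = 714.0 J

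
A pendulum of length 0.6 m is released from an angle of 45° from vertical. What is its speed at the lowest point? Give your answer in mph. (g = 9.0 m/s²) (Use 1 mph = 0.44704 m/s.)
h = L(1 − cosθ) = 0.6(1 − cos45°) = 0.175736 m
v = √(2gh) = √(2·9.0·0.175736) = 1.77855 m/s = 3.979 mph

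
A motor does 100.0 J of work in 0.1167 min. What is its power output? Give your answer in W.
Convert to SI: W = 100.0 J, t = 7.002 s
P = W/t = 100.0/7.002 = 14.28 W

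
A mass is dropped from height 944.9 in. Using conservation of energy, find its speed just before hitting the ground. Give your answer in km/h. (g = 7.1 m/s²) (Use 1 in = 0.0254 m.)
Convert to SI: h = 24.0005 m
mgh = ½mv² ⇒ v = √(2gh) = √(2·7.1·24.0005) = 18.4609 m/s = 66.46 km/h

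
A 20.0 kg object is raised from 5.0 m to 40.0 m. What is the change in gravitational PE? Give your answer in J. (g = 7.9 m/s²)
ΔPE = mgΔh = (20.0)(7.9)(35.0) = 5530 J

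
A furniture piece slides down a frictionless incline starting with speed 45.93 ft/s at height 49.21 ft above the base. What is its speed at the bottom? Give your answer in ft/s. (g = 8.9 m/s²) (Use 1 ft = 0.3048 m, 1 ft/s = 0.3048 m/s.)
Convert to SI: v₀ = 13.9995 m/s, h = 14.9992 m
½mv₀² + mgh = ½mv² ⇒ v = √(v₀² + 2gh) = √(13.9995² + 2·8.9·14.9992) = 21.5168 m/s = 70.59 ft/s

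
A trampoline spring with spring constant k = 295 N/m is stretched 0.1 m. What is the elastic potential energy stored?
PE = ½kx² = ½(295)(0.1)² = 1.475 J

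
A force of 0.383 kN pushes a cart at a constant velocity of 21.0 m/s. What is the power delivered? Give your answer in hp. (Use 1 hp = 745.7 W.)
Convert to SI: F = 383.0 N, v = 21.0 m/s
P = Fv = (383.0)(21.0) = 8043.0 W = 10.79 hp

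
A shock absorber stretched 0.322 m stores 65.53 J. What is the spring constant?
k = 2·PE/x² = 2·65.53/(0.322)² = 1264 N/m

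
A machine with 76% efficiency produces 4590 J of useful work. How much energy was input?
W_in = W_out/η = 4590/0.76 = 6039 J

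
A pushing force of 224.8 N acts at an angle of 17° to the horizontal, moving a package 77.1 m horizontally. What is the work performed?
W = F·d·cosθ = (224.8)(77.1)cos(17°) = 16570 J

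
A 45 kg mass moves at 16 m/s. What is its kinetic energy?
KE = ½mv² = ½(45)(16)² = 5760.0 J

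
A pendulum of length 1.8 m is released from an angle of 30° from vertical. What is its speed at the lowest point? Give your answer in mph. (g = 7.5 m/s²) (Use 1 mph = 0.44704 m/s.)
h = L(1 − cosθ) = 1.8(1 − cos30°) = 0.241154 m
v = √(2gh) = √(2·7.5·0.241154) = 1.90192 m/s = 4.254 mph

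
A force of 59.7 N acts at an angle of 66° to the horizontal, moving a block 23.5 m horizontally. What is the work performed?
W = F·d·cosθ = (59.7)(23.5)cos(66°) = 570.6 J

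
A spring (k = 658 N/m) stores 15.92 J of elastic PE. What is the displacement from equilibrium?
x = √(2·PE/k) = √(2·15.92/658) = 0.22 m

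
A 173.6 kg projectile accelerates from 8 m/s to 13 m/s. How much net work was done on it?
W = ΔKE = ½m(v₂² − v₁²) = ½(173.6)(13² − 8²) = 9114.0 J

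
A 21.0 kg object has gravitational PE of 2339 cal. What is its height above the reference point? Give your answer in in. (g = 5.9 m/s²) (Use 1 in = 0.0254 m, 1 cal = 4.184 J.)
Convert to SI: m = 21.0 kg, PE = 9786.38 J
h = PE/(mg) = 9786.38/(21.0·5.9) = 78.9861 m = 3110 in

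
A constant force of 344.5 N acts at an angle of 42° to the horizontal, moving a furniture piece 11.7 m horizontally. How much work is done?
W = F·d·cosθ = (344.5)(11.7)cos(42°) = 2995 J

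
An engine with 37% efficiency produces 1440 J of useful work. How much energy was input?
W_in = W_out/η = 1440/0.37 = 3892 J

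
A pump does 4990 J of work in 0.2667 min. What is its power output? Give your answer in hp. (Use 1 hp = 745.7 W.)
Convert to SI: W = 4990.0 J, t = 16.002 s
P = W/t = 4990.0/16.002 = 311.836 W = 0.4182 hp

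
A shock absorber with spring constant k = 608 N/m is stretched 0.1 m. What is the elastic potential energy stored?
PE = ½kx² = ½(608)(0.1)² = 3.04 J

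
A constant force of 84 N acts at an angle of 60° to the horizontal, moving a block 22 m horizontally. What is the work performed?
W = F·d·cosθ = (84)(22)cos(60°) = 924.0 J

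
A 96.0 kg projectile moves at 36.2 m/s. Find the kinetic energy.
KE = ½mv² = ½(96.0)(36.2)² = 62900 J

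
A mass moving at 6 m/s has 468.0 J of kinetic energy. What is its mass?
m = 2·KE/v² = 2·468.0/(6)² = 26.0 kg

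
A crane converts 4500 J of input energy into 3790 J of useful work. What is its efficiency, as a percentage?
η = W_out/W_in = 3790/4500 = 84.22%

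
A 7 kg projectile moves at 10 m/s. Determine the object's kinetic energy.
KE = ½mv² = ½(7)(10)² = 350.0 J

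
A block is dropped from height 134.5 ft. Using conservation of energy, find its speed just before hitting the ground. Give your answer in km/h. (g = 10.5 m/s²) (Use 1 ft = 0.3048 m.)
Convert to SI: h = 40.9956 m
mgh = ½mv² ⇒ v = √(2gh) = √(2·10.5·40.9956) = 29.3412 m/s = 105.6 km/h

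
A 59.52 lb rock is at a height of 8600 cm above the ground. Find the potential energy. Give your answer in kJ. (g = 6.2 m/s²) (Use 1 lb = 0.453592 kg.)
Convert to SI: m = 26.9978 kg, h = 86.0 m
PE = mgh = (26.9978)(6.2)(86.0) = 14395.2 J = 14.4 kJ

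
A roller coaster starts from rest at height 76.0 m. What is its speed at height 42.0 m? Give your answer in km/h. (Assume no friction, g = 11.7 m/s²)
mgh₁ = mgh₂ + ½mv² ⇒ v = √(2g(h₁−h₂)) = √(2·11.7·34.0) = 28.2064 m/s = 101.5 km/h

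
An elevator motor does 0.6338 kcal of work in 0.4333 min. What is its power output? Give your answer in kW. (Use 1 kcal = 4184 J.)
Convert to SI: W = 2651.82 J, t = 25.998 s
P = W/t = 2651.82/25.998 = 102.001 W = 0.102 kW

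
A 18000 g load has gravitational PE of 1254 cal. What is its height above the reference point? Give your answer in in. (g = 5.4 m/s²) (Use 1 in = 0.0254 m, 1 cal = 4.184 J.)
Convert to SI: m = 18.0 kg, PE = 5246.74 J
h = PE/(mg) = 5246.74/(18.0·5.4) = 53.9788 m = 2125 in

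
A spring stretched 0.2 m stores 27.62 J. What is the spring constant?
k = 2·PE/x² = 2·27.62/(0.2)² = 1381 N/m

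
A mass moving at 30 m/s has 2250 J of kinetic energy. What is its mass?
m = 2·KE/v² = 2·2250/(30)² = 5.0 kg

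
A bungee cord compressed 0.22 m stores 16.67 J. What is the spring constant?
k = 2·PE/x² = 2·16.67/(0.22)² = 688.8 N/m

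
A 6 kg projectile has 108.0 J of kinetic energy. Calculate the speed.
v = √(2·KE/m) = √(2·108.0/6) = 6.0 m/s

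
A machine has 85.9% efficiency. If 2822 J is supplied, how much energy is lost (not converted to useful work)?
W_lost = W_in(1 − η) = 2822·(1 − 0.859) = 397.9 J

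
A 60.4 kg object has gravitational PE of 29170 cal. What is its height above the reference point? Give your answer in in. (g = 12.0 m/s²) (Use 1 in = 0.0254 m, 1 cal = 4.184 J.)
Convert to SI: m = 60.4 kg, PE = 122047 J
h = PE/(mg) = 122047/(60.4·12.0) = 168.388 m = 6629 in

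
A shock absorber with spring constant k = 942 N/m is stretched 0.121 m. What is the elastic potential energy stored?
PE = ½kx² = ½(942)(0.121)² = 6.896 J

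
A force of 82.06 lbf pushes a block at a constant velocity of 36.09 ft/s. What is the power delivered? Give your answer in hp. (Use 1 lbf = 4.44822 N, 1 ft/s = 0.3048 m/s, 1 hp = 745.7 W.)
Convert to SI: F = 365.021 N, v = 11.0002 m/s
P = Fv = (365.021)(11.0002) = 4015.31 W = 5.385 hp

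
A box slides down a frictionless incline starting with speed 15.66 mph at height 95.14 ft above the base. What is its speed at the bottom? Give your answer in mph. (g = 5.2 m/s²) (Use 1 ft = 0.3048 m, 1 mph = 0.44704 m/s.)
Convert to SI: v₀ = 7.00065 m/s, h = 28.9987 m
½mv₀² + mgh = ½mv² ⇒ v = √(v₀² + 2gh) = √(7.00065² + 2·5.2·28.9987) = 18.7242 m/s = 41.88 mph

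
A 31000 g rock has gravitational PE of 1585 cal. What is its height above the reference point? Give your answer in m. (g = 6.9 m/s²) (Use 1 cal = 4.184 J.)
Convert to SI: m = 31.0 kg, PE = 6631.64 J
h = PE/(mg) = 6631.64/(31.0·6.9) = 31.0 m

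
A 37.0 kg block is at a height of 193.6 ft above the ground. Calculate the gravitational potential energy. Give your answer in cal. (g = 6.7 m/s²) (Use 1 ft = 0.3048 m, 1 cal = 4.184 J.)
Convert to SI: m = 37.0 kg, h = 59.0093 m
PE = mgh = (37.0)(6.7)(59.0093) = 14628.4 J = 3496 cal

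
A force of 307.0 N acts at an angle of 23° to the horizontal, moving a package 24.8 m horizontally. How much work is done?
W = F·d·cosθ = (307.0)(24.8)cos(23°) = 7008 J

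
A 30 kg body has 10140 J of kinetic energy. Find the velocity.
v = √(2·KE/m) = √(2·10140/30) = 26.0 m/s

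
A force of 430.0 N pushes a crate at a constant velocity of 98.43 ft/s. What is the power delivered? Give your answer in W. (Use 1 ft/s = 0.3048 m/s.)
Convert to SI: F = 430.0 N, v = 30.0015 m/s
P = Fv = (430.0)(30.0015) = 12900 W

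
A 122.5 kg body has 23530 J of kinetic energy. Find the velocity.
v = √(2·KE/m) = √(2·23530/122.5) = 19.6 m/s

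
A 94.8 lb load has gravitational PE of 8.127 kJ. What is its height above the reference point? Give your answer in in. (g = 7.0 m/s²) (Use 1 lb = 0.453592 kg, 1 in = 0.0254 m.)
Convert to SI: m = 43.0005 kg, PE = 8127.0 J
h = PE/(mg) = 8127.0/(43.0005·7.0) = 26.9997 m = 1063 in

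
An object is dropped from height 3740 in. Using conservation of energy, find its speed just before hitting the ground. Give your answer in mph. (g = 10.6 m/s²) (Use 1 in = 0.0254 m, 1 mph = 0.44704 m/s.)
Convert to SI: h = 94.996 m
mgh = ½mv² ⇒ v = √(2gh) = √(2·10.6·94.996) = 44.8767 m/s = 100.4 mph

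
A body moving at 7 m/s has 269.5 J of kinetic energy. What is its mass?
m = 2·KE/v² = 2·269.5/(7)² = 11.0 kg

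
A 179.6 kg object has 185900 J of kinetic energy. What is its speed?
v = √(2·KE/m) = √(2·185900/179.6) = 45.5 m/s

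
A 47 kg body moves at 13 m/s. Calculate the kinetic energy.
KE = ½mv² = ½(47)(13)² = 3971.5 J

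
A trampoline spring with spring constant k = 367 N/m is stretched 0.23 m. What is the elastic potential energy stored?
PE = ½kx² = ½(367)(0.23)² = 9.707 J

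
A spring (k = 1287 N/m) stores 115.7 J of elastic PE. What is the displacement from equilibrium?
x = √(2·PE/k) = √(2·115.7/1287) = 0.424 m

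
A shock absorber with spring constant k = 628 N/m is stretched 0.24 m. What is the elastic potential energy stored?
PE = ½kx² = ½(628)(0.24)² = 18.09 J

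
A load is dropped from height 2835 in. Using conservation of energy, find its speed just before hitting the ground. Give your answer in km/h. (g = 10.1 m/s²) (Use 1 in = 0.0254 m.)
Convert to SI: h = 72.009 m
mgh = ½mv² ⇒ v = √(2gh) = √(2·10.1·72.009) = 38.139 m/s = 137.3 km/h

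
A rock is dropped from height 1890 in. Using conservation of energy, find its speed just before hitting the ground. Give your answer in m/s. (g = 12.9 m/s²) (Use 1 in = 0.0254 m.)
Convert to SI: h = 48.006 m
mgh = ½mv² ⇒ v = √(2gh) = √(2·12.9·48.006) = 35.19 m/s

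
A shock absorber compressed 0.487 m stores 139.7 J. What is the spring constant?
k = 2·PE/x² = 2·139.7/(0.487)² = 1178 N/m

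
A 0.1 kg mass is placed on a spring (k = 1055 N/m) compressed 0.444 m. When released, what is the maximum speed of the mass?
½kx² = ½mv² ⇒ v = x√(k/m) = (0.444)√(1055/0.1) = 45.6 m/s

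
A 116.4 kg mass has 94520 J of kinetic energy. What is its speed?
v = √(2·KE/m) = √(2·94520/116.4) = 40.3 m/s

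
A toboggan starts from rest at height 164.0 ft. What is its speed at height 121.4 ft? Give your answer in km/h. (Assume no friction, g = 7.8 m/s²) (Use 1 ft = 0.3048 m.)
Convert to SI: h₁−h₂ = 12.9845 m
mgh₁ = mgh₂ + ½mv² ⇒ v = √(2g(h₁−h₂)) = √(2·7.8·12.9845) = 14.2323 m/s = 51.24 km/h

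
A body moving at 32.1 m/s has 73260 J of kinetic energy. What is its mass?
m = 2·KE/v² = 2·73260/(32.1)² = 142.2 kg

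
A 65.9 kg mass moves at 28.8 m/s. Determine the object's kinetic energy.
KE = ½mv² = ½(65.9)(28.8)² = 27330 J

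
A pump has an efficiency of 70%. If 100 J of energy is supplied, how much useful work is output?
W_out = η·W_in = 0.7·100 = 70.0 J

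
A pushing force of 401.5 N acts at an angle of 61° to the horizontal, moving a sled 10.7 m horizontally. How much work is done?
W = F·d·cosθ = (401.5)(10.7)cos(61°) = 2083 J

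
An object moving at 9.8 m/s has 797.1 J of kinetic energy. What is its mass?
m = 2·KE/v² = 2·797.1/(9.8)² = 16.6 kg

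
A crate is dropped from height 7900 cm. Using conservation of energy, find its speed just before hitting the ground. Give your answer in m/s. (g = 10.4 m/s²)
Convert to SI: h = 79.0 m
mgh = ½mv² ⇒ v = √(2gh) = √(2·10.4·79.0) = 40.54 m/s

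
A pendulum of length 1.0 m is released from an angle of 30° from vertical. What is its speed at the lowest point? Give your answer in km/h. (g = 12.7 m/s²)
h = L(1 − cosθ) = 1.0(1 − cos30°) = 0.133975 m
v = √(2gh) = √(2·12.7·0.133975) = 1.84471 m/s = 6.641 km/h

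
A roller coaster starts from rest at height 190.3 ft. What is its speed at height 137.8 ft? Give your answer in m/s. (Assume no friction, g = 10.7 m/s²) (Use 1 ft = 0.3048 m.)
Convert to SI: h₁−h₂ = 16.002 m
mgh₁ = mgh₂ + ½mv² ⇒ v = √(2g(h₁−h₂)) = √(2·10.7·16.002) = 18.51 m/s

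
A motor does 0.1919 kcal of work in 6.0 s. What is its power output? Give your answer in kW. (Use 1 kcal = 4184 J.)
Convert to SI: W = 802.91 J, t = 6.0 s
P = W/t = 802.91/6.0 = 133.818 W = 0.1338 kW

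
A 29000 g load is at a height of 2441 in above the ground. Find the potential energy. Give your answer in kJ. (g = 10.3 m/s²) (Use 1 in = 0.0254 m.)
Convert to SI: m = 29.0 kg, h = 62.0014 m
PE = mgh = (29.0)(10.3)(62.0014) = 18519.8 J = 18.52 kJ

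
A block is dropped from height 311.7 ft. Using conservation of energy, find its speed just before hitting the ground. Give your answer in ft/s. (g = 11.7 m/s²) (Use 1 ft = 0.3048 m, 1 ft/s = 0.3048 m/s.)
Convert to SI: h = 95.0062 m
mgh = ½mv² ⇒ v = √(2gh) = √(2·11.7·95.0062) = 47.1502 m/s = 154.7 ft/s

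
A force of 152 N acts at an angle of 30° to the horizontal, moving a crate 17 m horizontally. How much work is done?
W = F·d·cosθ = (152)(17)cos(30°) = 2238 J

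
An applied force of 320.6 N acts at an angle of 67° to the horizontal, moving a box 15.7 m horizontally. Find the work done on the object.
W = F·d·cosθ = (320.6)(15.7)cos(67°) = 1967 J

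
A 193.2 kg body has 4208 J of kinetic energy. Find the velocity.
v = √(2·KE/m) = √(2·4208/193.2) = 6.6 m/s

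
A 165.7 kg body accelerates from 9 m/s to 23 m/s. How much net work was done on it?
W = ΔKE = ½m(v₂² − v₁²) = ½(165.7)(23² − 9²) = 37116.8 J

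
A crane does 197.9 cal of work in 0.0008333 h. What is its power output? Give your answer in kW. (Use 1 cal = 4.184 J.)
Convert to SI: W = 828.014 J, t = 2.99988 s
P = W/t = 828.014/2.99988 = 276.016 W = 0.276 kW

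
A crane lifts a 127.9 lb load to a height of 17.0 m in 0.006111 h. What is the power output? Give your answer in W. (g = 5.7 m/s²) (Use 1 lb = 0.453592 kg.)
Convert to SI: m = 58.0144 kg, h = 17.0 m, t = 21.9996 s
P = mgh/t = (58.0144)(5.7)(17.0)/21.9996 = 255.5 W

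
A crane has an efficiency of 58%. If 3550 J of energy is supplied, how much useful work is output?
W_out = η·W_in = 0.58·3550 = 2059.0 J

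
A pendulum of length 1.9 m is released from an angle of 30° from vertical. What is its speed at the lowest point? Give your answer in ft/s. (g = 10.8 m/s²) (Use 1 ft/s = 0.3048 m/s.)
h = L(1 − cosθ) = 1.9(1 − cos30°) = 0.254552 m
v = √(2gh) = √(2·10.8·0.254552) = 2.34485 m/s = 7.693 ft/s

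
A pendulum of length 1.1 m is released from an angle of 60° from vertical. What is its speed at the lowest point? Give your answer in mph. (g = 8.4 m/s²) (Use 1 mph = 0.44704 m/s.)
h = L(1 − cosθ) = 1.1(1 − cos60°) = 0.55 m
v = √(2gh) = √(2·8.4·0.55) = 3.03974 m/s = 6.8 mph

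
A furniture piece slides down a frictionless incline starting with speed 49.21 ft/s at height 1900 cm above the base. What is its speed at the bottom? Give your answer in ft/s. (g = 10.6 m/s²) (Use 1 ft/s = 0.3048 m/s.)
Convert to SI: v₀ = 14.9992 m/s, h = 19.0 m
½mv₀² + mgh = ½mv² ⇒ v = √(v₀² + 2gh) = √(14.9992² + 2·10.6·19.0) = 25.0555 m/s = 82.2 ft/s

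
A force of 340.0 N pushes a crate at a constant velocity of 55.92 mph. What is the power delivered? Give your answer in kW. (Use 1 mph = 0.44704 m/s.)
Convert to SI: F = 340.0 N, v = 24.9985 m/s
P = Fv = (340.0)(24.9985) = 8499.48 W = 8.499 kW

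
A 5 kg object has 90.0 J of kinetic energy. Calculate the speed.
v = √(2·KE/m) = √(2·90.0/5) = 6.0 m/s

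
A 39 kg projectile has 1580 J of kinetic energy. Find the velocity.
v = √(2·KE/m) = √(2·1580/39) = 9.001 m/s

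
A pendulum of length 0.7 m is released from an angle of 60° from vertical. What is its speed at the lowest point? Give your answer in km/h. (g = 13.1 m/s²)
h = L(1 − cosθ) = 0.7(1 − cos60°) = 0.35 m
v = √(2gh) = √(2·13.1·0.35) = 3.0282 m/s = 10.9 km/h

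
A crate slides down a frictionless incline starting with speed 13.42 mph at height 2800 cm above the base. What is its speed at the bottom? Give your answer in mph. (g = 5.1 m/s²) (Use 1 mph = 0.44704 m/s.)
Convert to SI: v₀ = 5.99928 m/s, h = 28.0 m
½mv₀² + mgh = ½mv² ⇒ v = √(v₀² + 2gh) = √(5.99928² + 2·5.1·28.0) = 17.933 m/s = 40.11 mph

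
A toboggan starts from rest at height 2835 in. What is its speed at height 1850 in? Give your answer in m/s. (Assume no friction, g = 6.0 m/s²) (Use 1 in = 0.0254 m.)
Convert to SI: h₁−h₂ = 25.019 m
mgh₁ = mgh₂ + ½mv² ⇒ v = √(2g(h₁−h₂)) = √(2·6.0·25.019) = 17.33 m/s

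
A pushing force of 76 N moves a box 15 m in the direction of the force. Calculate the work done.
W = F·d = (76)(15) = 1140 J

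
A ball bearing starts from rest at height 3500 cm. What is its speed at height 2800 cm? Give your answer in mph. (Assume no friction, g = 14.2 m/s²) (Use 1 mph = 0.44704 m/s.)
Convert to SI: h₁−h₂ = 7.0 m
mgh₁ = mgh₂ + ½mv² ⇒ v = √(2g(h₁−h₂)) = √(2·14.2·7.0) = 14.0996 m/s = 31.54 mph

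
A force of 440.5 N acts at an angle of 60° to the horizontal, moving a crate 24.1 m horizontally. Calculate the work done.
W = F·d·cosθ = (440.5)(24.1)cos(60°) = 5308 J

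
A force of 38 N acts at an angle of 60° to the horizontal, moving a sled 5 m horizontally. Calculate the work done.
W = F·d·cosθ = (38)(5)cos(60°) = 95.0 J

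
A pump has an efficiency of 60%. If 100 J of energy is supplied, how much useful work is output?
W_out = η·W_in = 0.6·100 = 60.0 J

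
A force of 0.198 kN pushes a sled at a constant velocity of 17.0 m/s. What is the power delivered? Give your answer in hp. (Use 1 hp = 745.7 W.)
Convert to SI: F = 198.0 N, v = 17.0 m/s
P = Fv = (198.0)(17.0) = 3366.0 W = 4.514 hp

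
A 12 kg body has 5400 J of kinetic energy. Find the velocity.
v = √(2·KE/m) = √(2·5400/12) = 30.0 m/s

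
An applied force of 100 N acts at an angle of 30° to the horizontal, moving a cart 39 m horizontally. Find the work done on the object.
W = F·d·cosθ = (100)(39)cos(30°) = 3377 J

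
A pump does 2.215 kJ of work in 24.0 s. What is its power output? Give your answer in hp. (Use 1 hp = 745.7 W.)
Convert to SI: W = 2215.0 J, t = 24.0 s
P = W/t = 2215.0/24.0 = 92.2917 W = 0.1238 hp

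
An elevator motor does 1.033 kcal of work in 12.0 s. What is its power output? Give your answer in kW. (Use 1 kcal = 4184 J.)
Convert to SI: W = 4322.07 J, t = 12.0 s
P = W/t = 4322.07/12.0 = 360.173 W = 0.3602 kW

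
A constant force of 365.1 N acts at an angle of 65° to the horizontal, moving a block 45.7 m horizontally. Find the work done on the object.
W = F·d·cosθ = (365.1)(45.7)cos(65°) = 7051 J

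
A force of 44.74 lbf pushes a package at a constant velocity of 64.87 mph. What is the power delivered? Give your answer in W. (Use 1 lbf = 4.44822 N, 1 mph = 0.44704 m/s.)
Convert to SI: F = 199.013 N, v = 28.9995 m/s
P = Fv = (199.013)(28.9995) = 5771 W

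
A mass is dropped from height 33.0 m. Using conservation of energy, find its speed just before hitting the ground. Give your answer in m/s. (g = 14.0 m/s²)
mgh = ½mv² ⇒ v = √(2gh) = √(2·14.0·33.0) = 30.4 m/s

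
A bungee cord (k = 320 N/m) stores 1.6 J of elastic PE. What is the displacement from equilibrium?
x = √(2·PE/k) = √(2·1.6/320) = 0.1 m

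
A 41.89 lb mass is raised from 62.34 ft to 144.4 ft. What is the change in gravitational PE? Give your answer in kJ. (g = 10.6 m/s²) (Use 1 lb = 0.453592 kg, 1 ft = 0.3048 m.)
Convert to SI: m = 19.001 kg, Δh = 25.0119 m
ΔPE = mgΔh = (19.001)(10.6)(25.0119) = 5037.65 J = 5.038 kJ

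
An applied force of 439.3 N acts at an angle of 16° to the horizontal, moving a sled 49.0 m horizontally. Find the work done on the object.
W = F·d·cosθ = (439.3)(49.0)cos(16°) = 20690 J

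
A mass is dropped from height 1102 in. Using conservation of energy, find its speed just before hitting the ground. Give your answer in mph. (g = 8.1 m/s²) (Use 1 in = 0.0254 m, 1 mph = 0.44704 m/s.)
Convert to SI: h = 27.9908 m
mgh = ½mv² ⇒ v = √(2gh) = √(2·8.1·27.9908) = 21.2944 m/s = 47.63 mph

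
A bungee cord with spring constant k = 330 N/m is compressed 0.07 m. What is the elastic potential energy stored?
PE = ½kx² = ½(330)(0.07)² = 0.8085 J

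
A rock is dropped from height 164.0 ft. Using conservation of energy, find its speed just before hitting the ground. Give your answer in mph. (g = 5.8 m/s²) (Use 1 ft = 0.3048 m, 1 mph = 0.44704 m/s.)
Convert to SI: h = 49.9872 m
mgh = ½mv² ⇒ v = √(2gh) = √(2·5.8·49.9872) = 24.0801 m/s = 53.87 mph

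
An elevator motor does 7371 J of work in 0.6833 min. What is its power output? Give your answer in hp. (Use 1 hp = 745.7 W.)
Convert to SI: W = 7371.0 J, t = 40.998 s
P = W/t = 7371.0/40.998 = 179.789 W = 0.2411 hp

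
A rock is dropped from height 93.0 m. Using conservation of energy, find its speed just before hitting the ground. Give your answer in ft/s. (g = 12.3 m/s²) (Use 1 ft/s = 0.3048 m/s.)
mgh = ½mv² ⇒ v = √(2gh) = √(2·12.3·93.0) = 47.831 m/s = 156.9 ft/s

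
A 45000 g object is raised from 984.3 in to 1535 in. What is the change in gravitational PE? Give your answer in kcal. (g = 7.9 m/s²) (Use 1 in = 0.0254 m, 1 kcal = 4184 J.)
Convert to SI: m = 45.0 kg, Δh = 13.9878 m
ΔPE = mgΔh = (45.0)(7.9)(13.9878) = 4972.66 J = 1.188 kcal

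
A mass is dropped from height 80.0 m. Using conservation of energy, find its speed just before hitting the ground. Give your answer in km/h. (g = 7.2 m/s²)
mgh = ½mv² ⇒ v = √(2gh) = √(2·7.2·80.0) = 33.9411 m/s = 122.2 km/h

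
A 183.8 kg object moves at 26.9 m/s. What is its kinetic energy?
KE = ½mv² = ½(183.8)(26.9)² = 66500 J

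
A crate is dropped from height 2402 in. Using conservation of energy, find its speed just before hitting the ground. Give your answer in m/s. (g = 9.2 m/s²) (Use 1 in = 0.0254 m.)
Convert to SI: h = 61.0108 m
mgh = ½mv² ⇒ v = √(2gh) = √(2·9.2·61.0108) = 33.51 m/s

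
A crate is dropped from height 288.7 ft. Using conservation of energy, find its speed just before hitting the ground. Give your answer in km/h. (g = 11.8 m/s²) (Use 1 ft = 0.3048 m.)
Convert to SI: h = 87.9958 m
mgh = ½mv² ⇒ v = √(2gh) = √(2·11.8·87.9958) = 45.5708 m/s = 164.1 km/h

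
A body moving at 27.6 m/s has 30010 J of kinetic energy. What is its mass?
m = 2·KE/v² = 2·30010/(27.6)² = 78.79 kg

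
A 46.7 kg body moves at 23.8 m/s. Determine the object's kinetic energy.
KE = ½mv² = ½(46.7)(23.8)² = 13230 J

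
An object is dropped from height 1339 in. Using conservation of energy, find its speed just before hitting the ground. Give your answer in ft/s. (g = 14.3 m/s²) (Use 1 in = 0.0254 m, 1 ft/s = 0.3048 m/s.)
Convert to SI: h = 34.0106 m
mgh = ½mv² ⇒ v = √(2gh) = √(2·14.3·34.0106) = 31.1882 m/s = 102.3 ft/s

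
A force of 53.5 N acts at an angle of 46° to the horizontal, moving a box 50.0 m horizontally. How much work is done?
W = F·d·cosθ = (53.5)(50.0)cos(46°) = 1858 J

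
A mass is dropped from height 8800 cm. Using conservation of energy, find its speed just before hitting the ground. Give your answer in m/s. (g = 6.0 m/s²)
Convert to SI: h = 88.0 m
mgh = ½mv² ⇒ v = √(2gh) = √(2·6.0·88.0) = 32.5 m/s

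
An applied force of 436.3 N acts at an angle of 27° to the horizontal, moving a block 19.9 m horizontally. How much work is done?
W = F·d·cosθ = (436.3)(19.9)cos(27°) = 7736 J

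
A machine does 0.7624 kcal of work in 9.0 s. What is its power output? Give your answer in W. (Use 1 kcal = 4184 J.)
Convert to SI: W = 3189.88 J, t = 9.0 s
P = W/t = 3189.88/9.0 = 354.4 W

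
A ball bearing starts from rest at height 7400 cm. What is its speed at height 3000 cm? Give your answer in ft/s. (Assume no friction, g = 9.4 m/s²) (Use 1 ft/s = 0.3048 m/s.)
Convert to SI: h₁−h₂ = 44.0 m
mgh₁ = mgh₂ + ½mv² ⇒ v = √(2g(h₁−h₂)) = √(2·9.4·44.0) = 28.7611 m/s = 94.36 ft/s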